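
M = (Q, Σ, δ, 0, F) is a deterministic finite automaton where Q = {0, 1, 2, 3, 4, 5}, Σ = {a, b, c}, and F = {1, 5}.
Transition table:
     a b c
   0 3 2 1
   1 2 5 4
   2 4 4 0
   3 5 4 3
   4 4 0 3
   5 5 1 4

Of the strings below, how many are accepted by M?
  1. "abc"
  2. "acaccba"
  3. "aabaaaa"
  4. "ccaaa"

0

"abc": rejected
"acaccba": rejected
"aabaaaa": rejected
"ccaaa": rejected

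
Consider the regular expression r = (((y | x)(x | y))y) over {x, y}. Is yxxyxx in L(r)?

no

No split of yxxyxx into u·v has ((y|x)(x|y)) matching u and y matching v.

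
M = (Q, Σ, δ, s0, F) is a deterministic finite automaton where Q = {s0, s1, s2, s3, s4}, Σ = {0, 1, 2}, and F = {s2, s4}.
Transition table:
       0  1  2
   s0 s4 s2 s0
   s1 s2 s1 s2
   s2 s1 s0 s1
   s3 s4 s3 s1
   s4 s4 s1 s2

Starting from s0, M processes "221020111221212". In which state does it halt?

s0

s0 --2--> s0
s0 --2--> s0
s0 --1--> s2
s2 --0--> s1
s1 --2--> s2
s2 --0--> s1
s1 --1--> s1
s1 --1--> s1
s1 --1--> s1
s1 --2--> s2
s2 --2--> s1
s1 --1--> s1
s1 --2--> s2
s2 --1--> s0
s0 --2--> s0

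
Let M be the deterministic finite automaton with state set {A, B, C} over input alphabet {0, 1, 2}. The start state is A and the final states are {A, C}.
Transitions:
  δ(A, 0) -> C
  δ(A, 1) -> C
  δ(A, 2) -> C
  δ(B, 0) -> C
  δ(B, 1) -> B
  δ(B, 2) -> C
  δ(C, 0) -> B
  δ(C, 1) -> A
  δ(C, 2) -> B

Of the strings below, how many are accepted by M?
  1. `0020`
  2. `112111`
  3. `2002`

`0020`: rejected
`112111`: accepted
`2002`: rejected

1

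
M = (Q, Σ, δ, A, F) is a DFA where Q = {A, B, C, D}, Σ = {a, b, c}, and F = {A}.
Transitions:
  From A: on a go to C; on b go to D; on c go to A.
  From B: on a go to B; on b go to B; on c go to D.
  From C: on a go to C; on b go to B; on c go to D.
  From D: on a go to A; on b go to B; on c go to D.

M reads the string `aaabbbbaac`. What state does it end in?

D

A --a--> C
C --a--> C
C --a--> C
C --b--> B
B --b--> B
B --b--> B
B --b--> B
B --a--> B
B --a--> B
B --c--> D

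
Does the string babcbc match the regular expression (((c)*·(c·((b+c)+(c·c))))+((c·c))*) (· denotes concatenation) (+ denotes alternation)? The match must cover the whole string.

no

Neither ((c)*·(c·((b+c)+(c·c)))) nor ((c·c))* matches babcbc.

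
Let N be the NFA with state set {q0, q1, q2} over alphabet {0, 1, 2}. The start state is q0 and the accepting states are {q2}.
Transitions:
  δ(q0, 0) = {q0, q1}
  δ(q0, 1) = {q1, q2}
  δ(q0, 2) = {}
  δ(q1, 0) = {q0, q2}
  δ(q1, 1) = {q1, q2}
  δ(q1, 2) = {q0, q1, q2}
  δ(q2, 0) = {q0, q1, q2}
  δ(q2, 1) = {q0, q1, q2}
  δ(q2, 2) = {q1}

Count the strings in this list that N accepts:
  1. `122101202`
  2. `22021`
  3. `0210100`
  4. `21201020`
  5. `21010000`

`122101202`: accepted
`22021`: rejected
`0210100`: accepted
`21201020`: rejected
`21010000`: rejected

2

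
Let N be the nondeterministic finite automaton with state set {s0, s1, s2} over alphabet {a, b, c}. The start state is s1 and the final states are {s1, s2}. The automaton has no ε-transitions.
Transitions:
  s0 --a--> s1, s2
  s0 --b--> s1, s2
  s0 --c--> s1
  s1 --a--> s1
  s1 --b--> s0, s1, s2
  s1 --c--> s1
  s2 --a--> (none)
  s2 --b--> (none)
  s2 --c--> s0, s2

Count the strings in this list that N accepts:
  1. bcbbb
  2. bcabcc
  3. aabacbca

3

bcbbb: accepted
bcabcc: accepted
aabacbca: accepted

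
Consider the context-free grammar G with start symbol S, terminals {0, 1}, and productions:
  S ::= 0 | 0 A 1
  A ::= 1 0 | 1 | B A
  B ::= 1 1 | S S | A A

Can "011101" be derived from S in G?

yes

S ⇒ 0A1 ⇒ 0BA1 ⇒ 011A1 ⇒ 011101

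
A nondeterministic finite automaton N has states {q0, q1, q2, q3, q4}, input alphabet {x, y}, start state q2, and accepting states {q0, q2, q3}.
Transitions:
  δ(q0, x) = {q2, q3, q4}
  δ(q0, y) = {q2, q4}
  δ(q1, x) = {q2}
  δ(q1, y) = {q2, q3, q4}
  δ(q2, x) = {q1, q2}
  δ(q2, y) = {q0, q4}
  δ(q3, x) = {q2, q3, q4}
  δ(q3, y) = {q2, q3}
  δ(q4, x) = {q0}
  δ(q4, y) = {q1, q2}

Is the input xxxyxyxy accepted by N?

Start: {q2}
read x: {q1, q2}
read x: {q1, q2}
read x: {q1, q2}
read y: {q0, q2, q3, q4}
read x: {q0, q1, q2, q3, q4}
read y: {q0, q1, q2, q3, q4}
read x: {q0, q1, q2, q3, q4}
read y: {q0, q1, q2, q3, q4}
Reachable ∩ accepting = {q0, q2, q3} — nonempty.

accepted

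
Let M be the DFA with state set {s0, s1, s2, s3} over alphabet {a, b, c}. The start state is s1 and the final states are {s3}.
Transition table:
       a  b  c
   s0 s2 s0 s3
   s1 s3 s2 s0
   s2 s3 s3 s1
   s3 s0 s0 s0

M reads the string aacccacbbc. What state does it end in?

s1 --a--> s3
s3 --a--> s0
s0 --c--> s3
s3 --c--> s0
s0 --c--> s3
s3 --a--> s0
s0 --c--> s3
s3 --b--> s0
s0 --b--> s0
s0 --c--> s3

s3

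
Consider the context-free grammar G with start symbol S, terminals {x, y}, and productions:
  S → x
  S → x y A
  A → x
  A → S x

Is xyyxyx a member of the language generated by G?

no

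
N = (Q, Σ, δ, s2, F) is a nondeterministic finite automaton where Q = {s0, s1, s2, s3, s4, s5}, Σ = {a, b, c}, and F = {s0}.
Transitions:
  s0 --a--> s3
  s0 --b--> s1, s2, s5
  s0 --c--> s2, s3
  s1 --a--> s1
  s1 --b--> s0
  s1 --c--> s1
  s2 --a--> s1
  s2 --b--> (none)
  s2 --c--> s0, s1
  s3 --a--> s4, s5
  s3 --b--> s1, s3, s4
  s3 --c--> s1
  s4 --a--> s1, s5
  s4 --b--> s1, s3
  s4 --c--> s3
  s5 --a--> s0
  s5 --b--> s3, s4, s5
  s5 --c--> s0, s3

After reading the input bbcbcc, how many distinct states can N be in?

0

Start: {s2}
read b: {}
The reachable set is empty and stays empty for the remaining 5 symbols.
Final reachable set {} has 0 states.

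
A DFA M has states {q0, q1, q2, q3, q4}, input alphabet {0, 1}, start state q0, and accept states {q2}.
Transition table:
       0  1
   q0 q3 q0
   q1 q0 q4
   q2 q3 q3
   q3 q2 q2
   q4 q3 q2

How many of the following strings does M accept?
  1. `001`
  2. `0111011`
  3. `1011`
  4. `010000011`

`001`: rejected
`0111011`: rejected
`1011`: rejected
`010000011`: rejected

0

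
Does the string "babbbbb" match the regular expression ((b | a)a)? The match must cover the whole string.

No split of babbbbb into u·v has (b|a) matching u and a matching v.

no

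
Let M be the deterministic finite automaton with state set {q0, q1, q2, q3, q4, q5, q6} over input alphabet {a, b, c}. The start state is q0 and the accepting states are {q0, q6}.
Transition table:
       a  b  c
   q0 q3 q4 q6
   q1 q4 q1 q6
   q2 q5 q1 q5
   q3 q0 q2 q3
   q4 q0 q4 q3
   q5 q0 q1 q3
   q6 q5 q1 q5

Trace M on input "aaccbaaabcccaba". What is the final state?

q0

q0 --a--> q3
q3 --a--> q0
q0 --c--> q6
q6 --c--> q5
q5 --b--> q1
q1 --a--> q4
q4 --a--> q0
q0 --a--> q3
q3 --b--> q2
q2 --c--> q5
q5 --c--> q3
q3 --c--> q3
q3 --a--> q0
q0 --b--> q4
q4 --a--> q0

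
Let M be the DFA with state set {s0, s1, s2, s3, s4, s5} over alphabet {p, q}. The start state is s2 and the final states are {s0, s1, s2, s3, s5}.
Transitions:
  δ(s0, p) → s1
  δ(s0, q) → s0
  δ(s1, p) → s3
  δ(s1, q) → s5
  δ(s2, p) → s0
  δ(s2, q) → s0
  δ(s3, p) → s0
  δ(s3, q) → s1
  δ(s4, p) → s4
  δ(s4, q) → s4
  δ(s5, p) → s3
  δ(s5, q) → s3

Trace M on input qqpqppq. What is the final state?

s2 --q--> s0
s0 --q--> s0
s0 --p--> s1
s1 --q--> s5
s5 --p--> s3
s3 --p--> s0
s0 --q--> s0

s0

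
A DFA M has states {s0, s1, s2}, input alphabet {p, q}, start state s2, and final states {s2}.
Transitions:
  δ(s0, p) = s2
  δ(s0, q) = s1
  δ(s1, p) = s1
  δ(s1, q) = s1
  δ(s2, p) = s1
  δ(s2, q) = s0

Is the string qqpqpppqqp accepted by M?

rejected

s2 --q--> s0
s0 --q--> s1
s1 --p--> s1
s1 --q--> s1
s1 --p--> s1
s1 --p--> s1
s1 --p--> s1
s1 --q--> s1
s1 --q--> s1
s1 --p--> s1
End in state s1, which is not an accepting state.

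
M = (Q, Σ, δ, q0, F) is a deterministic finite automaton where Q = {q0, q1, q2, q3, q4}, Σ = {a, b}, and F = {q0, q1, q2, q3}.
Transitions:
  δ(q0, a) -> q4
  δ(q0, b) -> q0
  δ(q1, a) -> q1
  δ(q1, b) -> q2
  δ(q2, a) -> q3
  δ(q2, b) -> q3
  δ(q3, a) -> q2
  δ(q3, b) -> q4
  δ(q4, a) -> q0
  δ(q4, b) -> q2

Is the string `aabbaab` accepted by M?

q0 --a--> q4
q4 --a--> q0
q0 --b--> q0
q0 --b--> q0
q0 --a--> q4
q4 --a--> q0
q0 --b--> q0
End in state q0, which is an accepting state.

accepted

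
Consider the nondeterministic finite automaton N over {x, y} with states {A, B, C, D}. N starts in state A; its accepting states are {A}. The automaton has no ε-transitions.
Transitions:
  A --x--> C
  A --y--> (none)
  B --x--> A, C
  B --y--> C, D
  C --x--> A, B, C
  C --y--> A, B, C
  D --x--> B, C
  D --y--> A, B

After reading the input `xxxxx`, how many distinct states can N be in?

3

Start: {A}
read x: {C}
read x: {A, B, C}
read x: {A, B, C}
read x: {A, B, C}
read x: {A, B, C}
Final reachable set {A, B, C} has 3 states.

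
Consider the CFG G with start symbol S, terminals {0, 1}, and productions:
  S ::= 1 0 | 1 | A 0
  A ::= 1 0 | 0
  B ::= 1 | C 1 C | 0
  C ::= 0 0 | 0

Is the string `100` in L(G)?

S ⇒ A0 ⇒ 100

yes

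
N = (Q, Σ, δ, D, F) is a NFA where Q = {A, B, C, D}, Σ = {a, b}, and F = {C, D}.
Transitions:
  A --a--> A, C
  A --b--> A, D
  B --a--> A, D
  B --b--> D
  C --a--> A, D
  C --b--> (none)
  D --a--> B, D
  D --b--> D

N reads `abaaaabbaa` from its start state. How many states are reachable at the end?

Start: {D}
read a: {B, D}
read b: {D}
read a: {B, D}
read a: {A, B, D}
read a: {A, B, C, D}
read a: {A, B, C, D}
read b: {A, D}
read b: {A, D}
read a: {A, B, C, D}
read a: {A, B, C, D}
Final reachable set {A, B, C, D} has 4 states.

4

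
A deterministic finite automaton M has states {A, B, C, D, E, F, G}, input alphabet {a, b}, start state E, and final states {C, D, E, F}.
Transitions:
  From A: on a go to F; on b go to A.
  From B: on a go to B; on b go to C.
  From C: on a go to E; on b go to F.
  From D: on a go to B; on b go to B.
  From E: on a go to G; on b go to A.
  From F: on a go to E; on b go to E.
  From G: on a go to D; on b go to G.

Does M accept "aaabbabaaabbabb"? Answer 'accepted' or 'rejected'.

accepted

E --a--> G
G --a--> D
D --a--> B
B --b--> C
C --b--> F
F --a--> E
E --b--> A
A --a--> F
F --a--> E
E --a--> G
G --b--> G
G --b--> G
G --a--> D
D --b--> B
B --b--> C
End in state C, which is an accepting state.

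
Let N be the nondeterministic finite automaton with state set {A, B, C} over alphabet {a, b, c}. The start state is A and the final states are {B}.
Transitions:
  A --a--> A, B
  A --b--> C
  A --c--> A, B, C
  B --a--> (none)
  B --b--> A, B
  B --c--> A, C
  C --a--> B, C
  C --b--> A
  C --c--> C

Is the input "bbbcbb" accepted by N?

rejected

Start: {A}
read b: {C}
read b: {A}
read b: {C}
read c: {C}
read b: {A}
read b: {C}
Reachable ∩ accepting = {} — empty.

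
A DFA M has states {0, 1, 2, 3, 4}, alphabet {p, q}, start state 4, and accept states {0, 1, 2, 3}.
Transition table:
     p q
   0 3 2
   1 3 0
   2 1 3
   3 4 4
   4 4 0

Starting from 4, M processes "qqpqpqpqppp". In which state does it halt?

4 --q--> 0
0 --q--> 2
2 --p--> 1
1 --q--> 0
0 --p--> 3
3 --q--> 4
4 --p--> 4
4 --q--> 0
0 --p--> 3
3 --p--> 4
4 --p--> 4

4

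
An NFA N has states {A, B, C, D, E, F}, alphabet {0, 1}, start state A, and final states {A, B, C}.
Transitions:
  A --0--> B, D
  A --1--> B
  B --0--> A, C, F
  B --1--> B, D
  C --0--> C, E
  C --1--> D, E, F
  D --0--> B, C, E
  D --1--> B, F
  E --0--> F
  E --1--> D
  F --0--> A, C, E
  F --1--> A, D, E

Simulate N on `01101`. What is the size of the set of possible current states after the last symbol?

5

Start: {A}
read 0: {B, D}
read 1: {B, D, F}
read 1: {A, B, D, E, F}
read 0: {A, B, C, D, E, F}
read 1: {A, B, D, E, F}
Final reachable set {A, B, D, E, F} has 5 states.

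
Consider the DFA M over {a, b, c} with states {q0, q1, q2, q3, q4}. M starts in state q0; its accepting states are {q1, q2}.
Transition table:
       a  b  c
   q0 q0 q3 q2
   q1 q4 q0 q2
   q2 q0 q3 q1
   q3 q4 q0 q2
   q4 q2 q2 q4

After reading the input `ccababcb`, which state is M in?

q3

q0 --c--> q2
q2 --c--> q1
q1 --a--> q4
q4 --b--> q2
q2 --a--> q0
q0 --b--> q3
q3 --c--> q2
q2 --b--> q3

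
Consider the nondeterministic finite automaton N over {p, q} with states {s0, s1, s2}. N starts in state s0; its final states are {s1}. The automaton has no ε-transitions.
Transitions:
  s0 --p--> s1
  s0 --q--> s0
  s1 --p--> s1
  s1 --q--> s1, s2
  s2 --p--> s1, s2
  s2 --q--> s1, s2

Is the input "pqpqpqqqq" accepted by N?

Start: {s0}
read p: {s1}
read q: {s1, s2}
read p: {s1, s2}
read q: {s1, s2}
read p: {s1, s2}
read q: {s1, s2}
read q: {s1, s2}
read q: {s1, s2}
read q: {s1, s2}
Reachable ∩ accepting = {s1} — nonempty.

accepted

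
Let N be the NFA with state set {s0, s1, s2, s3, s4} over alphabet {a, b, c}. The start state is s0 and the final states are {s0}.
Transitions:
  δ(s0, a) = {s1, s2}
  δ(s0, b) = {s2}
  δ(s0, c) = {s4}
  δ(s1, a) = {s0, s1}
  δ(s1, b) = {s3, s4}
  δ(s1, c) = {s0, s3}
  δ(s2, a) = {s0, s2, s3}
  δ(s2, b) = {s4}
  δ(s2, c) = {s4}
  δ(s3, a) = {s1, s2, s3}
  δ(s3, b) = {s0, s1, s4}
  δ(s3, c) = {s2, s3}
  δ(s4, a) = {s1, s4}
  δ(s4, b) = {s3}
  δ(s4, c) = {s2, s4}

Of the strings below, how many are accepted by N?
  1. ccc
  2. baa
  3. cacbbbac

2

ccc: rejected
baa: accepted
cacbbbac: accepted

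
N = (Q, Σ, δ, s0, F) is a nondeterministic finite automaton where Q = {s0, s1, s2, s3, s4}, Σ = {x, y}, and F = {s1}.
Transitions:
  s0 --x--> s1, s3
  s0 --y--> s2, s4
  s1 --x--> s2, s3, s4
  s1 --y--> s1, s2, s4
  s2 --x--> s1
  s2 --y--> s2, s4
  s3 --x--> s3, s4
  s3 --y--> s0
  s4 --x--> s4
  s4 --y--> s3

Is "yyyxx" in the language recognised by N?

rejected

Start: {s0}
read y: {s2, s4}
read y: {s2, s3, s4}
read y: {s0, s2, s3, s4}
read x: {s1, s3, s4}
read x: {s2, s3, s4}
Reachable ∩ accepting = {} — empty.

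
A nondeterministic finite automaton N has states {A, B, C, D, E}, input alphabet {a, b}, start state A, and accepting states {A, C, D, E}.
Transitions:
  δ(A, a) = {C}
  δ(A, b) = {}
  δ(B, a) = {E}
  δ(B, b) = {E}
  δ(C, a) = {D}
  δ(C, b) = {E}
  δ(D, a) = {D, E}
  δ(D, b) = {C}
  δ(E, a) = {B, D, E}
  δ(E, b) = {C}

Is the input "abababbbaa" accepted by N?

accepted

Start: {A}
read a: {C}
read b: {E}
read a: {B, D, E}
read b: {C, E}
read a: {B, D, E}
read b: {C, E}
read b: {C, E}
read b: {C, E}
read a: {B, D, E}
read a: {B, D, E}
Reachable ∩ accepting = {D, E} — nonempty.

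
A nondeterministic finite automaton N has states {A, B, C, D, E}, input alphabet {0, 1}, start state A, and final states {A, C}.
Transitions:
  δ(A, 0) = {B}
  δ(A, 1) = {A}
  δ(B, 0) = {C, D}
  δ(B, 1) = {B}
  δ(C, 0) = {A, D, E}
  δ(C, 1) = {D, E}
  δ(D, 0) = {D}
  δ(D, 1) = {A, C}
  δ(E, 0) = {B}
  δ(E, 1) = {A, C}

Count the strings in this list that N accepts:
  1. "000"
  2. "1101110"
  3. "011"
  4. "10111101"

3

"000": accepted
"1101110": accepted
"011": rejected
"10111101": accepted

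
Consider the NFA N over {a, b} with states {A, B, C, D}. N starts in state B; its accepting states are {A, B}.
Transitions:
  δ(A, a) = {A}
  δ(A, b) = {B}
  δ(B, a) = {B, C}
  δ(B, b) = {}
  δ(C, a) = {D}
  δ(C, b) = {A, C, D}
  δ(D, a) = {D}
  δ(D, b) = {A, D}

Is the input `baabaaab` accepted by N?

Start: {B}
read b: {}
The reachable set is empty and stays empty for the remaining 7 symbols.
Reachable ∩ accepting = {} — empty.

rejected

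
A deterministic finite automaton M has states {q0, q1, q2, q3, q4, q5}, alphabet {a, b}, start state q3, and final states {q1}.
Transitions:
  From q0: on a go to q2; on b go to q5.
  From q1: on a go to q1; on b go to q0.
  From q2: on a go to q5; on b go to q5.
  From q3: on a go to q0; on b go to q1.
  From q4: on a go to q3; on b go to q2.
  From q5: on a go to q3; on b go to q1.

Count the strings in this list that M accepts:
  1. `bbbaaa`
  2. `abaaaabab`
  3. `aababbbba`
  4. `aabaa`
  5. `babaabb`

`bbbaaa`: rejected
`abaaaabab`: rejected
`aababbbba`: accepted
`aabaa`: rejected
`babaabb`: rejected

1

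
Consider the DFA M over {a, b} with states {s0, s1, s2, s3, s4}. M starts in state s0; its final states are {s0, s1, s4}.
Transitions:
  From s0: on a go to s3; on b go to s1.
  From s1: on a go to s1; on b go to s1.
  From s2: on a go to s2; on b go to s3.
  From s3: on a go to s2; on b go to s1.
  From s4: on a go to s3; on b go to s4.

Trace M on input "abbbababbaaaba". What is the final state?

s0 --a--> s3
s3 --b--> s1
s1 --b--> s1
s1 --b--> s1
s1 --a--> s1
s1 --b--> s1
s1 --a--> s1
s1 --b--> s1
s1 --b--> s1
s1 --a--> s1
s1 --a--> s1
s1 --a--> s1
s1 --b--> s1
s1 --a--> s1

s1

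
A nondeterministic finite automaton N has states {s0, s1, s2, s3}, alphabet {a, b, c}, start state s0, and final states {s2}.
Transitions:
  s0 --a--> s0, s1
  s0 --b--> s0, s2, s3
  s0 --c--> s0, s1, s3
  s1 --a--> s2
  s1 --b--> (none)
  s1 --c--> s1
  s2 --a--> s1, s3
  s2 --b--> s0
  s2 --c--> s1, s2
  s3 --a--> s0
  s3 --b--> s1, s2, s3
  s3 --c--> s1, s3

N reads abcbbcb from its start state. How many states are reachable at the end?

Start: {s0}
read a: {s0, s1}
read b: {s0, s2, s3}
read c: {s0, s1, s2, s3}
read b: {s0, s1, s2, s3}
read b: {s0, s1, s2, s3}
read c: {s0, s1, s2, s3}
read b: {s0, s1, s2, s3}
Final reachable set {s0, s1, s2, s3} has 4 states.

4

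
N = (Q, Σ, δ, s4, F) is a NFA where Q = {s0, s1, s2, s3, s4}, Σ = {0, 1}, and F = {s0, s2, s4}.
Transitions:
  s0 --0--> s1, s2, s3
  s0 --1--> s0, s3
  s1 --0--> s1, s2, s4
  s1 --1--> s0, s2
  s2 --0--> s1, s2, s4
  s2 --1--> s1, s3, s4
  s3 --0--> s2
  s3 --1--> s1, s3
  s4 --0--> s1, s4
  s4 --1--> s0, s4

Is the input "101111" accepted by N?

Start: {s4}
read 1: {s0, s4}
read 0: {s1, s2, s3, s4}
read 1: {s0, s1, s2, s3, s4}
read 1: {s0, s1, s2, s3, s4}
read 1: {s0, s1, s2, s3, s4}
read 1: {s0, s1, s2, s3, s4}
Reachable ∩ accepting = {s0, s2, s4} — nonempty.

accepted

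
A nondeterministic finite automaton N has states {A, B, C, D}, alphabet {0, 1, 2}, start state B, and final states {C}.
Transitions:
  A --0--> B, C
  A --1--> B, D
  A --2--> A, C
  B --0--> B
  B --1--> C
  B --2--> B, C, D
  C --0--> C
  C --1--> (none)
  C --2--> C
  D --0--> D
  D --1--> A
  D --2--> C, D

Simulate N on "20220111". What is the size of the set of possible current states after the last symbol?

Start: {B}
read 2: {B, C, D}
read 0: {B, C, D}
read 2: {B, C, D}
read 2: {B, C, D}
read 0: {B, C, D}
read 1: {A, C}
read 1: {B, D}
read 1: {A, C}
Final reachable set {A, C} has 2 states.

2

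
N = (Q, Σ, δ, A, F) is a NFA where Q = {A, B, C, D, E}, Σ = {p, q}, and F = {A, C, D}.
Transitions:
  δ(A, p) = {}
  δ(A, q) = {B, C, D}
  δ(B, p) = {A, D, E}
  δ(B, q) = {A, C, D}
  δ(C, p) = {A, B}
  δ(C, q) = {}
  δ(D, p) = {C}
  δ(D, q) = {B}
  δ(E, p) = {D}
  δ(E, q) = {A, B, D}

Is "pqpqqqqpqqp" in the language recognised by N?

rejected

Start: {A}
read p: {}
The reachable set is empty and stays empty for the remaining 10 symbols.
Reachable ∩ accepting = {} — empty.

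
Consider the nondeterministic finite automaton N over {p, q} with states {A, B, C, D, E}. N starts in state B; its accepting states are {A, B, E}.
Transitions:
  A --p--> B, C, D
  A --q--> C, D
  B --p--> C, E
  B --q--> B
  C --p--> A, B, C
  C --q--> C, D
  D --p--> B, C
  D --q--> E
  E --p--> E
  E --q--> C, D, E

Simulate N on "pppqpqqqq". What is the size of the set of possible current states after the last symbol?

4

Start: {B}
read p: {C, E}
read p: {A, B, C, E}
read p: {A, B, C, D, E}
read q: {B, C, D, E}
read p: {A, B, C, E}
read q: {B, C, D, E}
read q: {B, C, D, E}
read q: {B, C, D, E}
read q: {B, C, D, E}
Final reachable set {B, C, D, E} has 4 states.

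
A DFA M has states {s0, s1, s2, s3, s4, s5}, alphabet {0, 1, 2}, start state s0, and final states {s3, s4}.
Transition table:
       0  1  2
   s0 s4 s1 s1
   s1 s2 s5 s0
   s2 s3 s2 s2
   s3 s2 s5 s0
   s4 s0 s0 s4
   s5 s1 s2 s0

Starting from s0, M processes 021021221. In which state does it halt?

s1

s0 --0--> s4
s4 --2--> s4
s4 --1--> s0
s0 --0--> s4
s4 --2--> s4
s4 --1--> s0
s0 --2--> s1
s1 --2--> s0
s0 --1--> s1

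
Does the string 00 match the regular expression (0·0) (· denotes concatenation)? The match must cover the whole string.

yes

Split as 0·0: 0 matches 0 and 0 matches 0.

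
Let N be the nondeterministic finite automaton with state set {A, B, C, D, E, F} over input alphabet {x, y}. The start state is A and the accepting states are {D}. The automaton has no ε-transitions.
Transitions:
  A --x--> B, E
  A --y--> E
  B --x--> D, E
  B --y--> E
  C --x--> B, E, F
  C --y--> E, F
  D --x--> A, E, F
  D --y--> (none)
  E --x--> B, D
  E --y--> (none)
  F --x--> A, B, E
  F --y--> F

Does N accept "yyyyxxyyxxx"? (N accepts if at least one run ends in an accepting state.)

rejected

Start: {A}
read y: {E}
read y: {}
The reachable set is empty and stays empty for the remaining 9 symbols.
Reachable ∩ accepting = {} — empty.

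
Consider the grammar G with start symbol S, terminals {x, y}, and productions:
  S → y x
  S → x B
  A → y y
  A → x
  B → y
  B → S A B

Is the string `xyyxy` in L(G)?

no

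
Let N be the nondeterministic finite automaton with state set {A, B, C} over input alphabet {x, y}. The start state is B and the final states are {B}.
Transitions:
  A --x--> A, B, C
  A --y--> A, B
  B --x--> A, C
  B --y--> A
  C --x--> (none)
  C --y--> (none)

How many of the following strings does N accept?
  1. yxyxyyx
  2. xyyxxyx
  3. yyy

3

yxyxyyx: accepted
xyyxxyx: accepted
yyy: accepted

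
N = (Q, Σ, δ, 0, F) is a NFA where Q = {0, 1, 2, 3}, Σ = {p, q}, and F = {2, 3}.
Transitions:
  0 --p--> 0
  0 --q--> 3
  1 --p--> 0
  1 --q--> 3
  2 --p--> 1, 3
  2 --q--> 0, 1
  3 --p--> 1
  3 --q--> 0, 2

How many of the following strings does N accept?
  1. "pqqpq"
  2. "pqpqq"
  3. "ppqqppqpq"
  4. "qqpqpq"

4

"pqqpq": accepted
"pqpqq": accepted
"ppqqppqpq": accepted
"qqpqpq": accepted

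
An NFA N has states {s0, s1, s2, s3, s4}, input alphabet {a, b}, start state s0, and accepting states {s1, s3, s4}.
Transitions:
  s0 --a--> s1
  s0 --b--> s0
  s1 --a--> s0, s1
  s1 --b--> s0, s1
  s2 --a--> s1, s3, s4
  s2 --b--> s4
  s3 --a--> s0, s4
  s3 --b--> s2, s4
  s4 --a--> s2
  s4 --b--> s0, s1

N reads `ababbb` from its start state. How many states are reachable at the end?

Start: {s0}
read a: {s1}
read b: {s0, s1}
read a: {s0, s1}
read b: {s0, s1}
read b: {s0, s1}
read b: {s0, s1}
Final reachable set {s0, s1} has 2 states.

2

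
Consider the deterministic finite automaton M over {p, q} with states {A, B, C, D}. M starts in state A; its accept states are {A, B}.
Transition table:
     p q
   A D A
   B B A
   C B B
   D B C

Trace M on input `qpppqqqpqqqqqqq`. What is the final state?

A --q--> A
A --p--> D
D --p--> B
B --p--> B
B --q--> A
A --q--> A
A --q--> A
A --p--> D
D --q--> C
C --q--> B
B --q--> A
A --q--> A
A --q--> A
A --q--> A
A --q--> A

A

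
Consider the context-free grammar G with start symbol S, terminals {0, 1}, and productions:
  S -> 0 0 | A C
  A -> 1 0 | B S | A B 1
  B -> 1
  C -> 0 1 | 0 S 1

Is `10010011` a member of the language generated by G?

yes

S ⇒ AC ⇒ 10C ⇒ 100S1 ⇒ 100AC1 ⇒ 10010C1 ⇒ 10010011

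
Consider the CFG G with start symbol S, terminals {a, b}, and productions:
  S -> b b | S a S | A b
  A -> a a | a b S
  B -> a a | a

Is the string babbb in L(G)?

no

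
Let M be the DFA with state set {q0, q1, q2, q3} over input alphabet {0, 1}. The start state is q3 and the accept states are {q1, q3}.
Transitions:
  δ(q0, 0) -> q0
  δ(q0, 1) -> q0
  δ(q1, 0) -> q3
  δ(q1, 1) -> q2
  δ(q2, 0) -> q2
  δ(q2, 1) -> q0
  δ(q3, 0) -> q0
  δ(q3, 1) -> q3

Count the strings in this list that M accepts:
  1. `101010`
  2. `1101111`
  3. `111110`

`101010`: rejected
`1101111`: rejected
`111110`: rejected

0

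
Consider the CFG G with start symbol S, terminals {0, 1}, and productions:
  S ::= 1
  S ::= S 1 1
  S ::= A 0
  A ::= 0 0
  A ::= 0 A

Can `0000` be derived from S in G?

S ⇒ A0 ⇒ 0A0 ⇒ 0000

yes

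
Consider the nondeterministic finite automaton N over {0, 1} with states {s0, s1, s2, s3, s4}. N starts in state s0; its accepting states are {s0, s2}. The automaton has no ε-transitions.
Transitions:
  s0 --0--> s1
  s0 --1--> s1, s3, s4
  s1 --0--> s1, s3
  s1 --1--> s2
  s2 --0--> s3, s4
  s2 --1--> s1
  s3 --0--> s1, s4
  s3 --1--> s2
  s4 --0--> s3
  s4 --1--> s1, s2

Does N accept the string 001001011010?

Start: {s0}
read 0: {s1}
read 0: {s1, s3}
read 1: {s2}
read 0: {s3, s4}
read 0: {s1, s3, s4}
read 1: {s1, s2}
read 0: {s1, s3, s4}
read 1: {s1, s2}
read 1: {s1, s2}
read 0: {s1, s3, s4}
read 1: {s1, s2}
read 0: {s1, s3, s4}
Reachable ∩ accepting = {} — empty.

rejected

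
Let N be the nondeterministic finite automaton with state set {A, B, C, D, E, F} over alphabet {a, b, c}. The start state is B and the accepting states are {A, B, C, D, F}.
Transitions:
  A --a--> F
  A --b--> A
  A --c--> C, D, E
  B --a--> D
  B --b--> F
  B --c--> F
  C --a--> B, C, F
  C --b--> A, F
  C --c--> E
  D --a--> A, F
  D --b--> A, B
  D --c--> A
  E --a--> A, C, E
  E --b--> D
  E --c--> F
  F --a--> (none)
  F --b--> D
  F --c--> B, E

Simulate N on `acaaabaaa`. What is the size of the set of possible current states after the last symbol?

0

Start: {B}
read a: {D}
read c: {A}
read a: {F}
read a: {}
The reachable set is empty and stays empty for the remaining 5 symbols.
Final reachable set {} has 0 states.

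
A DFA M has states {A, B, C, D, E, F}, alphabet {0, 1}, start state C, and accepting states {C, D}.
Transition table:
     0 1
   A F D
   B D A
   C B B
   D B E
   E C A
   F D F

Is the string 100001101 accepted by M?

C --1--> B
B --0--> D
D --0--> B
B --0--> D
D --0--> B
B --1--> A
A --1--> D
D --0--> B
B --1--> A
End in state A, which is not an accepting state.

rejected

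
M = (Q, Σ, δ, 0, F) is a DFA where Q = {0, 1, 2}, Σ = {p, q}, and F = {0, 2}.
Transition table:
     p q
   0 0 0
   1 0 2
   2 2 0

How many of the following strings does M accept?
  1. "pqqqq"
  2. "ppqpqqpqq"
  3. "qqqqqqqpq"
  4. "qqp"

4

"pqqqq": accepted
"ppqpqqpqq": accepted
"qqqqqqqpq": accepted
"qqp": accepted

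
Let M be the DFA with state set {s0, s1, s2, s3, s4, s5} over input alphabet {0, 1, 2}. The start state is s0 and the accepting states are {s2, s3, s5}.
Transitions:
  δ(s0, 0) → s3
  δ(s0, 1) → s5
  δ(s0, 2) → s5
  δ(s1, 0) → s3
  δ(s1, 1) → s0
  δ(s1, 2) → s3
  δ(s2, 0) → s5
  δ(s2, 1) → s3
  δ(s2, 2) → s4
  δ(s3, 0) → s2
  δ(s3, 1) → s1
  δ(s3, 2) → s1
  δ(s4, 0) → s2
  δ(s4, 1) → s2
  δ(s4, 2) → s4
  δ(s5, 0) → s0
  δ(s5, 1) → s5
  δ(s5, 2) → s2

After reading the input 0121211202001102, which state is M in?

s0 --0--> s3
s3 --1--> s1
s1 --2--> s3
s3 --1--> s1
s1 --2--> s3
s3 --1--> s1
s1 --1--> s0
s0 --2--> s5
s5 --0--> s0
s0 --2--> s5
s5 --0--> s0
s0 --0--> s3
s3 --1--> s1
s1 --1--> s0
s0 --0--> s3
s3 --2--> s1

s1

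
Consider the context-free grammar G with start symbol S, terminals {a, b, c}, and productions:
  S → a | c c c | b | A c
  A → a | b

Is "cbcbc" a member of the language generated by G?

no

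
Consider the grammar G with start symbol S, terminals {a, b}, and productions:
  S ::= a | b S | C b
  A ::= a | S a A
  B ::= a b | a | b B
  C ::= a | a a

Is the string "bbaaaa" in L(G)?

no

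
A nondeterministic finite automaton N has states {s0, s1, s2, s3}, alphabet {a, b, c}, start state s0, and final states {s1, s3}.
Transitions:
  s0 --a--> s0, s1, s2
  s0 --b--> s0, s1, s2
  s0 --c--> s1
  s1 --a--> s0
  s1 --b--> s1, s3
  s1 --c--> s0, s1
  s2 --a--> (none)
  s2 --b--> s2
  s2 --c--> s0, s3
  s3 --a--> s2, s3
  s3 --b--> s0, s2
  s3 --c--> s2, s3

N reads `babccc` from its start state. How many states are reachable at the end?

4

Start: {s0}
read b: {s0, s1, s2}
read a: {s0, s1, s2}
read b: {s0, s1, s2, s3}
read c: {s0, s1, s2, s3}
read c: {s0, s1, s2, s3}
read c: {s0, s1, s2, s3}
Final reachable set {s0, s1, s2, s3} has 4 states.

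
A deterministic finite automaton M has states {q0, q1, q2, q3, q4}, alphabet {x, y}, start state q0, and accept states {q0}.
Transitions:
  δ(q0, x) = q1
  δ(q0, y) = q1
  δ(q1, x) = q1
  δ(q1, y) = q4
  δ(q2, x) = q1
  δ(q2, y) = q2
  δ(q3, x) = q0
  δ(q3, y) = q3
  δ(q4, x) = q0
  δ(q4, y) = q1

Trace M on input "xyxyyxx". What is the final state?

q0 --x--> q1
q1 --y--> q4
q4 --x--> q0
q0 --y--> q1
q1 --y--> q4
q4 --x--> q0
q0 --x--> q1

q1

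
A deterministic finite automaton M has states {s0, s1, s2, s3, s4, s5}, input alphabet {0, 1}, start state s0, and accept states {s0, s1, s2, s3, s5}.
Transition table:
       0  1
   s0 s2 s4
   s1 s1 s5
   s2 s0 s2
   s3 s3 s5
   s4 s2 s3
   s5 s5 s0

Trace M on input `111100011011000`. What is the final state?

s3

s0 --1--> s4
s4 --1--> s3
s3 --1--> s5
s5 --1--> s0
s0 --0--> s2
s2 --0--> s0
s0 --0--> s2
s2 --1--> s2
s2 --1--> s2
s2 --0--> s0
s0 --1--> s4
s4 --1--> s3
s3 --0--> s3
s3 --0--> s3
s3 --0--> s3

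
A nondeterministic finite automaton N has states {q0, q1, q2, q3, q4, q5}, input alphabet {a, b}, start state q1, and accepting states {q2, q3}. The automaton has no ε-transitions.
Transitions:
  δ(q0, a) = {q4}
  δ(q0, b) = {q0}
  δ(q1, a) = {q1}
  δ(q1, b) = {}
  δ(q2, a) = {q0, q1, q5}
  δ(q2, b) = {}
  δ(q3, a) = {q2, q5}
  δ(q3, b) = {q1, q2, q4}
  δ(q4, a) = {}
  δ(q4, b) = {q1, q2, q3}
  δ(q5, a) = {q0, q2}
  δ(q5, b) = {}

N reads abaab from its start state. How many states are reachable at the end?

Start: {q1}
read a: {q1}
read b: {}
The reachable set is empty and stays empty for the remaining 3 symbols.
Final reachable set {} has 0 states.

0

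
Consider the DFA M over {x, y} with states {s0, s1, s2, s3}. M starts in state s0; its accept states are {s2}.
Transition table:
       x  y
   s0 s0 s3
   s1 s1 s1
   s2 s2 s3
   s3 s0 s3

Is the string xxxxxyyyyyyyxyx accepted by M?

rejected

s0 --x--> s0
s0 --x--> s0
s0 --x--> s0
s0 --x--> s0
s0 --x--> s0
s0 --y--> s3
s3 --y--> s3
s3 --y--> s3
s3 --y--> s3
s3 --y--> s3
s3 --y--> s3
s3 --y--> s3
s3 --x--> s0
s0 --y--> s3
s3 --x--> s0
End in state s0, which is not an accepting state.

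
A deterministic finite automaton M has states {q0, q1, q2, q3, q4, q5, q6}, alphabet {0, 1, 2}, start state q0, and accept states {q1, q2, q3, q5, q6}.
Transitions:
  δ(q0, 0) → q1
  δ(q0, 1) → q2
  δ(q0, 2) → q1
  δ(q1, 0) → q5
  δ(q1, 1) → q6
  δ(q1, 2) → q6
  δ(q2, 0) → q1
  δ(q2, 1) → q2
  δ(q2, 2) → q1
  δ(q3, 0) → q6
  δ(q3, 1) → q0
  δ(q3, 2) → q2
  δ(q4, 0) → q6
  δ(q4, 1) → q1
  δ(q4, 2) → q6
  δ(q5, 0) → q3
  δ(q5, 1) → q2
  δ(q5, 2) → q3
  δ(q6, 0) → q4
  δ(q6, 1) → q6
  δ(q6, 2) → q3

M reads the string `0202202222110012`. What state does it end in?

q3

q0 --0--> q1
q1 --2--> q6
q6 --0--> q4
q4 --2--> q6
q6 --2--> q3
q3 --0--> q6
q6 --2--> q3
q3 --2--> q2
q2 --2--> q1
q1 --2--> q6
q6 --1--> q6
q6 --1--> q6
q6 --0--> q4
q4 --0--> q6
q6 --1--> q6
q6 --2--> q3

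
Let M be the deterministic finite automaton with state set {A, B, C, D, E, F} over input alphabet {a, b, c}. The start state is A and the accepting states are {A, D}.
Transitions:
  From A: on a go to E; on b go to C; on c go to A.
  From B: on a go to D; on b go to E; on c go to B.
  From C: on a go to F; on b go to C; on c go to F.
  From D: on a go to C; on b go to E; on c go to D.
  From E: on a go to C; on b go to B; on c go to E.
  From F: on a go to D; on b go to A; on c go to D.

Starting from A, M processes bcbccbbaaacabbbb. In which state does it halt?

A --b--> C
C --c--> F
F --b--> A
A --c--> A
A --c--> A
A --b--> C
C --b--> C
C --a--> F
F --a--> D
D --a--> C
C --c--> F
F --a--> D
D --b--> E
E --b--> B
B --b--> E
E --b--> B

B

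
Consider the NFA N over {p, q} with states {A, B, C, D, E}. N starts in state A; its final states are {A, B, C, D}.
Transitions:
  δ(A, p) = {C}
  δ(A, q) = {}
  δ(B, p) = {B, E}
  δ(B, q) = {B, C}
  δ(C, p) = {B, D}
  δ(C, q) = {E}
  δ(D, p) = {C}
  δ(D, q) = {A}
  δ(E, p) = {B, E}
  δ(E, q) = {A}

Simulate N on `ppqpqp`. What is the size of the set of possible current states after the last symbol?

4

Start: {A}
read p: {C}
read p: {B, D}
read q: {A, B, C}
read p: {B, C, D, E}
read q: {A, B, C, E}
read p: {B, C, D, E}
Final reachable set {B, C, D, E} has 4 states.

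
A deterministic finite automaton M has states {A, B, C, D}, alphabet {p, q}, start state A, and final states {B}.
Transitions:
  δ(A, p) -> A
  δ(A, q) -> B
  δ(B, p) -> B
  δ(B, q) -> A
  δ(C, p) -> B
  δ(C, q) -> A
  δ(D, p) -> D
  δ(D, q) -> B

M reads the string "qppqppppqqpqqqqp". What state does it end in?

A --q--> B
B --p--> B
B --p--> B
B --q--> A
A --p--> A
A --p--> A
A --p--> A
A --p--> A
A --q--> B
B --q--> A
A --p--> A
A --q--> B
B --q--> A
A --q--> B
B --q--> A
A --p--> A

A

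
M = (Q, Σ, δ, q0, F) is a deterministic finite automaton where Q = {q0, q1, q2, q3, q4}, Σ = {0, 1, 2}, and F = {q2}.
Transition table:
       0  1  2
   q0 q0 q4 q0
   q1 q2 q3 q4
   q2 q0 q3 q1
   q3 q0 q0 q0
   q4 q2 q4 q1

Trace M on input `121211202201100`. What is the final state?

q0

q0 --1--> q4
q4 --2--> q1
q1 --1--> q3
q3 --2--> q0
q0 --1--> q4
q4 --1--> q4
q4 --2--> q1
q1 --0--> q2
q2 --2--> q1
q1 --2--> q4
q4 --0--> q2
q2 --1--> q3
q3 --1--> q0
q0 --0--> q0
q0 --0--> q0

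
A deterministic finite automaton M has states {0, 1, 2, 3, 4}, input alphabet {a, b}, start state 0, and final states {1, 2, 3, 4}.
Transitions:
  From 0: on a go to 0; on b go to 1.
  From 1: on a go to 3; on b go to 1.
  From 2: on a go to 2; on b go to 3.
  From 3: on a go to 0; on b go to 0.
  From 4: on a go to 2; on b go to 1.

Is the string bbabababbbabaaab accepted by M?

accepted

0 --b--> 1
1 --b--> 1
1 --a--> 3
3 --b--> 0
0 --a--> 0
0 --b--> 1
1 --a--> 3
3 --b--> 0
0 --b--> 1
1 --b--> 1
1 --a--> 3
3 --b--> 0
0 --a--> 0
0 --a--> 0
0 --a--> 0
0 --b--> 1
End in state 1, which is an accepting state.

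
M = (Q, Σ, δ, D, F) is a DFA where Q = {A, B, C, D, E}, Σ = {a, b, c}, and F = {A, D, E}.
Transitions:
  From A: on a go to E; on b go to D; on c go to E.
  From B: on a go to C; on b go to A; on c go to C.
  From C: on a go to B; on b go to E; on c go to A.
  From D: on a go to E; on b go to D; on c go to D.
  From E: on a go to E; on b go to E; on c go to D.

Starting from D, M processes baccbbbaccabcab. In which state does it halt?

D --b--> D
D --a--> E
E --c--> D
D --c--> D
D --b--> D
D --b--> D
D --b--> D
D --a--> E
E --c--> D
D --c--> D
D --a--> E
E --b--> E
E --c--> D
D --a--> E
E --b--> E

E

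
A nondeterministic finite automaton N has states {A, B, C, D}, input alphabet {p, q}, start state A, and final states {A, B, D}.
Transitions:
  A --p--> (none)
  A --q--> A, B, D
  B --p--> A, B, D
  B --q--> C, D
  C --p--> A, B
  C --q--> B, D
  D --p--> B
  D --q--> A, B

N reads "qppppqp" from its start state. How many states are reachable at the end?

Start: {A}
read q: {A, B, D}
read p: {A, B, D}
read p: {A, B, D}
read p: {A, B, D}
read p: {A, B, D}
read q: {A, B, C, D}
read p: {A, B, D}
Final reachable set {A, B, D} has 3 states.

3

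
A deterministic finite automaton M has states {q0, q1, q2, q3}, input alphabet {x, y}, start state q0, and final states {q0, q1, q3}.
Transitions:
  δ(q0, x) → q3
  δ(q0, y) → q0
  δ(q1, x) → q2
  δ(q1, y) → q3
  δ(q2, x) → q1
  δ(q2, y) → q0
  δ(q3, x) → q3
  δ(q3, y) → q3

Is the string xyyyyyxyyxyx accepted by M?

accepted

q0 --x--> q3
q3 --y--> q3
q3 --y--> q3
q3 --y--> q3
q3 --y--> q3
q3 --y--> q3
q3 --x--> q3
q3 --y--> q3
q3 --y--> q3
q3 --x--> q3
q3 --y--> q3
q3 --x--> q3
End in state q3, which is an accepting state.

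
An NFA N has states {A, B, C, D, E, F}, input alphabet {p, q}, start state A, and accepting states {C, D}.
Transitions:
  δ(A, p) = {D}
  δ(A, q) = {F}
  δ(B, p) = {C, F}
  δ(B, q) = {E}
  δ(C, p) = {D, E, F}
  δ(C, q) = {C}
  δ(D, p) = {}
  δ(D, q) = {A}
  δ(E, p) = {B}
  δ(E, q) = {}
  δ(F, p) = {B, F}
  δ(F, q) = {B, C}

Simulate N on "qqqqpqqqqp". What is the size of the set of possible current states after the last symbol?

4

Start: {A}
read q: {F}
read q: {B, C}
read q: {C, E}
read q: {C}
read p: {D, E, F}
read q: {A, B, C}
read q: {C, E, F}
read q: {B, C}
read q: {C, E}
read p: {B, D, E, F}
Final reachable set {B, D, E, F} has 4 states.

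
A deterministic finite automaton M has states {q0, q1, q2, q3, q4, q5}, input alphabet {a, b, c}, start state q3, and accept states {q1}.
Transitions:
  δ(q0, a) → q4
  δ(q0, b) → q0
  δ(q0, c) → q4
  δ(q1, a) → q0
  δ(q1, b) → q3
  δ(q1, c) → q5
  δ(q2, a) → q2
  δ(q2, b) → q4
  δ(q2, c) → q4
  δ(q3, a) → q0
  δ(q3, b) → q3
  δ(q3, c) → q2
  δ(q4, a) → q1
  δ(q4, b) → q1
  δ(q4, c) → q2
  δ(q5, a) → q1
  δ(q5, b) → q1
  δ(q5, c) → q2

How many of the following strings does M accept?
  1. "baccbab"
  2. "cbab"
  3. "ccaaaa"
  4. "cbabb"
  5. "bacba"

1

"baccbab": rejected
"cbab": rejected
"ccaaaa": accepted
"cbabb": rejected
"bacba": rejected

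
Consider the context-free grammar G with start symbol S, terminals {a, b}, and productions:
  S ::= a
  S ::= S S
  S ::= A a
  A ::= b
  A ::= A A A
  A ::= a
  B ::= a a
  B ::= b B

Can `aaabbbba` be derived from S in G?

yes

S ⇒ Aa ⇒ AAAa ⇒ aAAa ⇒ aAAAAa ⇒ aAAAAAAa ⇒ aaAAAAAa ⇒ aaaAAAAa ⇒ aaabAAAa ⇒ aaabbAAa ⇒ aaabbbAa ⇒ aaabbbba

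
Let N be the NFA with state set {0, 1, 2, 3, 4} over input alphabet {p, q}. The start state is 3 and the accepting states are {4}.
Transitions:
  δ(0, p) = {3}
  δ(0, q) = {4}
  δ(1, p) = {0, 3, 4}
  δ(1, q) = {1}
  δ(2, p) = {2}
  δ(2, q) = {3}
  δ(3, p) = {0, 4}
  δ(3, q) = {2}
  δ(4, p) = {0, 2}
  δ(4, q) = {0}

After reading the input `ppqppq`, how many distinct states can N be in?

Start: {3}
read p: {0, 4}
read p: {0, 2, 3}
read q: {2, 3, 4}
read p: {0, 2, 4}
read p: {0, 2, 3}
read q: {2, 3, 4}
Final reachable set {2, 3, 4} has 3 states.

3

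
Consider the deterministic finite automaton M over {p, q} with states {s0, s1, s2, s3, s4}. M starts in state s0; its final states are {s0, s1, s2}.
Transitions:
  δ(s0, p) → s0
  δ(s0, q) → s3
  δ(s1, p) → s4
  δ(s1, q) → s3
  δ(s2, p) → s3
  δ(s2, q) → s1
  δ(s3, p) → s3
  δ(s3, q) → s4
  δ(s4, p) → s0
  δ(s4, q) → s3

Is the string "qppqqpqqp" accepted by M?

s0 --q--> s3
s3 --p--> s3
s3 --p--> s3
s3 --q--> s4
s4 --q--> s3
s3 --p--> s3
s3 --q--> s4
s4 --q--> s3
s3 --p--> s3
End in state s3, which is not an accepting state.

rejected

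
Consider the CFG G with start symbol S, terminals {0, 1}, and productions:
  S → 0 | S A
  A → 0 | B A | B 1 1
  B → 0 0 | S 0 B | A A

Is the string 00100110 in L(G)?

no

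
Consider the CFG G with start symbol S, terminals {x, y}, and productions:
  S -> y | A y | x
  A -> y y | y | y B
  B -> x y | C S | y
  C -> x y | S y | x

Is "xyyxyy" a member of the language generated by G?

no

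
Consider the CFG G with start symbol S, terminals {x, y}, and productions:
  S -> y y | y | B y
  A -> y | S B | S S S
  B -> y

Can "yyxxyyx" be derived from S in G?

no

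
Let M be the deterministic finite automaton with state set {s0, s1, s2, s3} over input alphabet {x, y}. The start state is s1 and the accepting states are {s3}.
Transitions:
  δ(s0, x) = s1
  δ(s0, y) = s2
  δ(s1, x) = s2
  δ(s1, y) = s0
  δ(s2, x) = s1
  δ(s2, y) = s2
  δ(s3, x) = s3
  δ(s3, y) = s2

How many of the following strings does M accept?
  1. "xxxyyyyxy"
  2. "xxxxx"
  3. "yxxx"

0

"xxxyyyyxy": rejected
"xxxxx": rejected
"yxxx": rejected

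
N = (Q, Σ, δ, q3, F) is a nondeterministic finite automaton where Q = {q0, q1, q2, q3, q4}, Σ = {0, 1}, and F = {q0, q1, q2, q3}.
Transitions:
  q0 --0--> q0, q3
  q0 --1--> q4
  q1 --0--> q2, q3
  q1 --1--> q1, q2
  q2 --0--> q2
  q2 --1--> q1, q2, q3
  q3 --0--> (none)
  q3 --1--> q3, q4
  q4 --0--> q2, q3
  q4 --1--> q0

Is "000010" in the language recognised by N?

Start: {q3}
read 0: {}
The reachable set is empty and stays empty for the remaining 5 symbols.
Reachable ∩ accepting = {} — empty.

rejected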